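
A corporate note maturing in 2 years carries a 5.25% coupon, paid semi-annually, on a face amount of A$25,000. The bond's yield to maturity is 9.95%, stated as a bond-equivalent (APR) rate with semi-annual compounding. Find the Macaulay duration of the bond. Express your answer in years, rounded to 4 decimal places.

Periodic yield y = 0.04975. Discount each cash flow and weight by its period:
  t   CF        PV=CF/(1+0.04975)^t    t·PV
  1       656.25       625.1488       625.1488
  2       656.25       595.5216     1,191.0433
  3       656.25       567.2985     1,701.8956
  4    25,656.25    21,127.5747    84,510.2987
  Σ                 22,915.5437    88,028.3865
Price P = Σ PV = 22,915.5437.
Macaulay duration = Σ(t·PV) / P = 88,028.3865 / 22,915.5437 = 3.84143 half-year periods.
In years: 3.84143 / 2 = 1.92071 years.

1.9207 years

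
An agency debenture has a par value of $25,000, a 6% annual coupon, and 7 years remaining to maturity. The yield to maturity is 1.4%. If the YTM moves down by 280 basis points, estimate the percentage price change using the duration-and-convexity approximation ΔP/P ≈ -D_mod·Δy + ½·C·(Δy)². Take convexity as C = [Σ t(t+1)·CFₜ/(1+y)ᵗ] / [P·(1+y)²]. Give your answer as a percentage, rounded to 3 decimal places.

With y = 0.014:
  t   CF        PV=CF/(1+0.014)^t    t·PV        t(t+1)·PV
  1     1,500.00     1,479.2899     1,479.2899       2,958.5799
  2     1,500.00     1,458.8658     2,917.7316       8,753.1949
  3     1,500.00     1,438.7237     4,316.1711      17,264.6843
  4     1,500.00     1,418.8597     5,675.4386      28,377.1931
  5     1,500.00     1,399.2699     6,996.3494      41,978.0962
  6     1,500.00     1,379.9506     8,279.7034      57,957.9238
  7    26,500.00    24,042.5312   168,297.7187   1,346,381.7492
  Σ                 32,617.4908   197,962.4027   1,503,671.4213
P = 32,617.4908; D_Mac = 6.06921 yrs; D_mod = 5.98541 yrs; C = 44.83596.
Duration effect: -5.98541 × (-0.028) = +0.167592
Convexity effect: 0.5 × 44.83596 × (-0.028)² = +0.0175757
ΔP/P ≈ +0.167592 + 0.0175757 = +0.185167 = +18.5167%.

+18.517%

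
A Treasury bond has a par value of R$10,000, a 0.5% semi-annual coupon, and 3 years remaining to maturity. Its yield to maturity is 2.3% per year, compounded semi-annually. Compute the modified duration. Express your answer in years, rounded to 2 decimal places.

Periodic yield y = 0.0115. First find Macaulay duration:
  t   CF        PV=CF/(1+0.0115)^t    t·PV
  1        25.00        24.7158        24.7158
  2        25.00        24.4348        48.8695
  3        25.00        24.1570        72.4709
  4        25.00        23.8823        95.5293
  5        25.00        23.6108       118.0540
  6    10,025.00     9,360.2847    56,161.7082
  Σ                  9,481.0853    56,521.3477
P = 9,481.0853; Macaulay duration = 56,521.3477 / 9,481.0853 = 5.96148 half-year periods = 2.98074 years.
Modified duration = D_Mac / (1 + y) = 2.98074 / 1.0115 = 2.94685 years.

2.95 years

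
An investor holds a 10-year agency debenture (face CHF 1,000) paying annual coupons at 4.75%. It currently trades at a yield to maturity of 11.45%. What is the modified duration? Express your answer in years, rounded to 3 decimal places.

Periodic yield y = 0.1145. First find Macaulay duration:
  t   CF        PV=CF/(1+0.1145)^t    t·PV
  1        47.50        42.6200        42.6200
  2        47.50        38.2414        76.4827
  3        47.50        34.3126       102.9377
  4        47.50        30.7874       123.1497
  5        47.50        27.6244       138.1221
  6        47.50        24.7864       148.7183
  7        47.50        22.2399       155.6794
  8        47.50        19.9551       159.6405
  9        47.50        17.9049       161.1445
  10    1,047.50       354.2854     3,542.8544
  Σ                    612.7575     4,651.3494
P = 612.7575; Macaulay duration = 4,651.3494 / 612.7575 = 7.59085 years.
Modified duration = D_Mac / (1 + y) = 7.59085 / 1.1145 = 6.81099 years.

6.811 years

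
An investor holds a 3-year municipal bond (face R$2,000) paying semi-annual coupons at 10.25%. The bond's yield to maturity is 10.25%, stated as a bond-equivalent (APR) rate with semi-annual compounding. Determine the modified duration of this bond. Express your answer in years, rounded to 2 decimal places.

2.53 years

Periodic yield y = 0.05125. First find Macaulay duration:
  t   CF        PV=CF/(1+0.05125)^t    t·PV
  1       102.50        97.5030        97.5030
  2       102.50        92.7496       185.4991
  3       102.50        88.2279       264.6836
  4       102.50        83.9266       335.7066
  5       102.50        79.8351       399.1755
  6     2,102.50     1,557.7579     9,346.5472
  Σ                  2,000.0000    10,629.1149
P = 2,000.0000; Macaulay duration = 10,629.1149 / 2,000.0000 = 5.31456 half-year periods = 2.65728 years.
Modified duration = D_Mac / (1 + y) = 2.65728 / 1.05125 = 2.52773 years.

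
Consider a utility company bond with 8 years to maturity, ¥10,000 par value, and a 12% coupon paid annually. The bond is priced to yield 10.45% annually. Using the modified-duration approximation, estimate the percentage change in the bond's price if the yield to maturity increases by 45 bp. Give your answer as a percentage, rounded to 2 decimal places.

Periodic yield y = 0.1045. Modified duration first:
  t   CF        PV=CF/(1+0.1045)^t    t·PV
  1     1,200.00     1,086.4645     1,086.4645
  2     1,200.00       983.6709     1,967.3417
  3     1,200.00       890.6029     2,671.8086
  4     1,200.00       806.3403     3,225.3612
  5     1,200.00       730.0501     3,650.2503
  6     1,200.00       660.9779     3,965.8673
  7     1,200.00       598.4408     4,189.0857
  8    11,200.00     5,056.9919    40,455.9355
  Σ                 10,813.5392    61,212.1147
P = 10,813.5392; D_Mac = 5.66069 yrs; D_mod = 5.66069/(1+0.1045) = 5.12512 yrs.
ΔP/P ≈ -D_mod · Δy = -5.12512 × (+0.0045) = -0.023063 = -2.3063%.

-2.31%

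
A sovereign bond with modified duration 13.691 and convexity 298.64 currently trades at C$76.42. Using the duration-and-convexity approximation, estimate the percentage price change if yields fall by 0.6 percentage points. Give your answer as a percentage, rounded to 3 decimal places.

+8.752%

Duration effect: -D_mod·Δy = -13.691 × (-0.006) = +0.082146
Convexity effect: ½·C·(Δy)² = 0.5 × 298.64 × (-0.006)² = +0.00537552
ΔP/P ≈ +0.082146 + 0.00537552 = +0.08752152
= +8.752152%.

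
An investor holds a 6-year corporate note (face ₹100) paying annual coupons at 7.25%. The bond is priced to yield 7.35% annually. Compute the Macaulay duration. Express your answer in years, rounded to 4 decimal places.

Periodic yield y = 0.0735. Discount each cash flow and weight by its year:
  t   CF        PV=CF/(1+0.0735)^t    t·PV
  1         7.25         6.7536         6.7536
  2         7.25         6.2912        12.5824
  3         7.25         5.8605        17.5814
  4         7.25         5.4592        21.8368
  5         7.25         5.0854        25.4272
  6       107.25        70.0785       420.4712
  Σ                     99.5285       504.6526
Price P = Σ PV = 99.5285.
Macaulay duration = Σ(t·PV) / P = 504.6526 / 99.5285 = 5.07044 years.

5.0704 years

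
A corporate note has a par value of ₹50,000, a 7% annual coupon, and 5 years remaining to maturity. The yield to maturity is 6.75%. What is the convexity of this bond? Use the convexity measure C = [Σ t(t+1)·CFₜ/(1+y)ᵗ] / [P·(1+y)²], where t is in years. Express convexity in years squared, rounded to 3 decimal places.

With y = 0.0675:
  t   CF        PV=CF/(1+0.0675)^t    t·PV        t(t+1)·PV
  1     3,500.00     3,278.6885     3,278.6885       6,557.3770
  2     3,500.00     3,071.3710     6,142.7420      18,428.2259
  3     3,500.00     2,877.1625     8,631.4875      34,525.9502
  4     3,500.00     2,695.2342    10,780.9368      53,904.6841
  5    53,500.00    38,593.5176   192,967.5878   1,157,805.5266
  Σ                 50,515.9738   221,801.4426   1,271,221.7638
P = 50,515.9738.
Convexity = Σ t(t+1)·PV / [P·(1+y)²] = 1,271,221.7638 / (50,515.9738 × 1.139556) = 22.08294.

22.083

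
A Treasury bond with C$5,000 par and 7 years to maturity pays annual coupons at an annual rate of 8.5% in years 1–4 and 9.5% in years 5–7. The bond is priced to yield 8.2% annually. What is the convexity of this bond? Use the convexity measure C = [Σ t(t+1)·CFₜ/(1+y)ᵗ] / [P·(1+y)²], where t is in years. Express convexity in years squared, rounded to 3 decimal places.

With y = 0.082:
  t   CF        PV=CF/(1+0.082)^t    t·PV        t(t+1)·PV
  1       425.00       392.7911       392.7911         785.5823
  2       425.00       363.0232       726.0464       2,178.1393
  3       425.00       335.5113     1,006.5339       4,026.1356
  4       425.00       310.0844     1,240.3375       6,201.6876
  5       475.00       320.3003     1,601.5014       9,609.0081
  6       475.00       296.0261     1,776.1568      12,433.0974
  7     5,475.00     3,153.5034    22,074.5235     176,596.1882
  Σ                  5,171.2398    28,817.8906     211,829.8384
P = 5,171.2398.
Convexity = Σ t(t+1)·PV / [P·(1+y)²] = 211,829.8384 / (5,171.2398 × 1.170724) = 34.98952.

34.990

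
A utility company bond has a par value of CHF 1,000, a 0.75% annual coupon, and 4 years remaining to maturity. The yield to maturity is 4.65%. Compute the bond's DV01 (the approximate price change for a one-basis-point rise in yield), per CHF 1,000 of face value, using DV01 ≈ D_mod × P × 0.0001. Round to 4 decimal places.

Periodic yield y = 0.0465.
  t   CF        PV=CF/(1+0.0465)^t    t·PV
  1         7.50         7.1667         7.1667
  2         7.50         6.8483        13.6966
  3         7.50         6.5440        19.6320
  4     1,007.50       840.0171     3,360.0684
  Σ                    860.5761     3,400.5637
P = 860.5761; D_Mac = 3.95150 yrs; D_mod = 3.77592 yrs.
DV01 ≈ 3.77592 × 860.5761 × 0.0001 = 0.324946.

CHF 0.3249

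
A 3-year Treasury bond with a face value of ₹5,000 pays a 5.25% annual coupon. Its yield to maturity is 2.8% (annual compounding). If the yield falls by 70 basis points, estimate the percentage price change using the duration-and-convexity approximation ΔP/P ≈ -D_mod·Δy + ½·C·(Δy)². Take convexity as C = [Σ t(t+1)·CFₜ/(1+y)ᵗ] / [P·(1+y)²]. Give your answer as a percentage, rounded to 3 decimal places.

+1.972%

With y = 0.028:
  t   CF        PV=CF/(1+0.028)^t    t·PV        t(t+1)·PV
  1       262.50       255.3502       255.3502         510.7004
  2       262.50       248.3951       496.7903       1,490.3708
  3     5,262.50     4,844.0963    14,532.2888      58,129.1551
  Σ                  5,347.8416    15,284.4292      60,130.2263
P = 5,347.8416; D_Mac = 2.85806 yrs; D_mod = 2.78021 yrs; C = 10.63967.
Duration effect: -2.78021 × (-0.007) = +0.019461
Convexity effect: 0.5 × 10.63967 × (-0.007)² = +0.0002607
ΔP/P ≈ +0.019461 + 0.0002607 = +0.019722 = +1.9722%.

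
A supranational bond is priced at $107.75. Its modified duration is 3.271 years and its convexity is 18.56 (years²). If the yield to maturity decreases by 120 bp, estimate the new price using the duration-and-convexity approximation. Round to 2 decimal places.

Duration effect: -D_mod·Δy = -3.271 × (-0.012) = +0.039252
Convexity effect: ½·C·(Δy)² = 0.5 × 18.56 × (-0.012)² = +0.00133632
ΔP/P ≈ +0.039252 + 0.00133632 = +0.04058832
New price ≈ 107.75 × (1 + 0.04058832) = 112.12339148.

$112.12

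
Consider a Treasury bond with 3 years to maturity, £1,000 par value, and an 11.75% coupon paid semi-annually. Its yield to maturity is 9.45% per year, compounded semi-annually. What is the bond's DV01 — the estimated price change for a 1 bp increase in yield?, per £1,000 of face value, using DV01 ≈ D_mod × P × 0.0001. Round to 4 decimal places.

Periodic yield y = 0.04725.
  t   CF        PV=CF/(1+0.04725)^t    t·PV
  1        58.75        56.0993        56.0993
  2        58.75        53.5682       107.1364
  3        58.75        51.1513       153.4539
  4        58.75        48.8435       195.3738
  5        58.75        46.6397       233.1986
  6     1,058.75       802.5853     4,815.5119
  Σ                  1,058.8873     5,560.7740
P = 1,058.8873; D_Mac = 5.25153 half-year periods = 2.62576 yrs; D_mod = 2.50729 yrs.
DV01 ≈ 2.50729 × 1,058.8873 × 0.0001 = 0.265494.

£0.2655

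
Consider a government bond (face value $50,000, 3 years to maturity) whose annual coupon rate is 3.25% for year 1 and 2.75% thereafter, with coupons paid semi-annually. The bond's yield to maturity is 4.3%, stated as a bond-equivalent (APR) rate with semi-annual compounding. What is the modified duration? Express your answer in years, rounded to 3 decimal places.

Periodic yield y = 0.0215. First find Macaulay duration:
  t   CF        PV=CF/(1+0.0215)^t    t·PV
  1       812.50       795.3989       795.3989
  2       812.50       778.6578     1,557.3156
  3       687.50       644.9968     1,934.9905
  4       687.50       631.4213     2,525.6851
  5       687.50       618.1315     3,090.6573
  6    50,687.50    44,613.9469   267,683.6812
  Σ                 48,082.5532   277,587.7287
P = 48,082.5532; Macaulay duration = 277,587.7287 / 48,082.5532 = 5.77315 half-year periods = 2.88657 years.
Modified duration = D_Mac / (1 + y) = 2.88657 / 1.0215 = 2.82582 years.

2.826 years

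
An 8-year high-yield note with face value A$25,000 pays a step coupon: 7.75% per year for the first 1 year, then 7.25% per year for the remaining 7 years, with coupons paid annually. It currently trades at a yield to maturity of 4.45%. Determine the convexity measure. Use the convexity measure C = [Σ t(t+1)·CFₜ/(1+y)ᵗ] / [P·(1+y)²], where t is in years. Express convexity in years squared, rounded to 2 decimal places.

With y = 0.0445:
  t   CF        PV=CF/(1+0.0445)^t    t·PV        t(t+1)·PV
  1     1,937.50     1,854.9545     1,854.9545       3,709.9090
  2     1,812.50     1,661.3500     3,322.6999       9,968.0998
  3     1,812.50     1,590.5696     4,771.7089      19,086.8354
  4     1,812.50     1,522.8048     6,091.2192      30,456.0961
  5     1,812.50     1,457.9270     7,289.6352      43,737.8115
  6     1,812.50     1,395.8134     8,374.8801      58,624.1609
  7     1,812.50     1,336.3460     9,354.4217      74,835.3738
  8    26,812.50    18,926.4759   151,411.8068   1,362,706.2614
  Σ                 29,746.2411   192,471.3264   1,603,124.5479
P = 29,746.2411.
Convexity = Σ t(t+1)·PV / [P·(1+y)²] = 1,603,124.5479 / (29,746.2411 × 1.090980) = 49.39901.

49.40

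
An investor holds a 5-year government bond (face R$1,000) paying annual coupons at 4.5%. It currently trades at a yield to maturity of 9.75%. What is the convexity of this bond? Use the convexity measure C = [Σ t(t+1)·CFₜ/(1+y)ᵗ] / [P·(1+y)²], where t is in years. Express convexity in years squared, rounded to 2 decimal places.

21.83

With y = 0.0975:
  t   CF        PV=CF/(1+0.0975)^t    t·PV        t(t+1)·PV
  1        45.00        41.0023        41.0023          82.0046
  2        45.00        37.3597        74.7194         224.1582
  3        45.00        34.0407       102.1222         408.4888
  4        45.00        31.0166       124.0665         620.3323
  5     1,045.00       656.2868     3,281.4338      19,688.6029
  Σ                    799.7061     3,623.3442      21,023.5868
P = 799.7061.
Convexity = Σ t(t+1)·PV / [P·(1+y)²] = 21,023.5868 / (799.7061 × 1.204506) = 21.82566.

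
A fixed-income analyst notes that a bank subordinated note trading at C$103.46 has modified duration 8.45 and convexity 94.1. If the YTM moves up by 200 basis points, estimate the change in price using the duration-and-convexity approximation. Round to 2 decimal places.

Duration effect: -D_mod·Δy = -8.45 × (+0.02) = -0.169000
Convexity effect: ½·C·(Δy)² = 0.5 × 94.1 × (0.02)² = +0.0188200
ΔP/P ≈ -0.169000 + 0.0188200 = -0.150180
ΔP ≈ 103.46 × (-0.150180) = -15.5376228.

-C$15.54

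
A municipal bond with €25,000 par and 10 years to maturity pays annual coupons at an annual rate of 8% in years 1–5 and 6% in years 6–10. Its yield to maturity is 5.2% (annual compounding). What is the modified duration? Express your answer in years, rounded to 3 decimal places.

7.130 years

Periodic yield y = 0.052. First find Macaulay duration:
  t   CF        PV=CF/(1+0.052)^t    t·PV
  1     2,000.00     1,901.1407     1,901.1407
  2     2,000.00     1,807.1680     3,614.3359
  3     2,000.00     1,717.8403     5,153.5208
  4     2,000.00     1,632.9280     6,531.7120
  5     2,000.00     1,552.2129     7,761.0646
  6     1,500.00     1,106.6157     6,639.6941
  7     1,500.00     1,051.9160     7,363.4123
  8     1,500.00       999.9202     7,999.3616
  9     1,500.00       950.4945     8,554.4504
  10   26,500.00    15,962.0430   159,620.4298
  Σ                 28,682.2792   215,139.1221
P = 28,682.2792; Macaulay duration = 215,139.1221 / 28,682.2792 = 7.50077 years.
Modified duration = D_Mac / (1 + y) = 7.50077 / 1.052 = 7.13001 years.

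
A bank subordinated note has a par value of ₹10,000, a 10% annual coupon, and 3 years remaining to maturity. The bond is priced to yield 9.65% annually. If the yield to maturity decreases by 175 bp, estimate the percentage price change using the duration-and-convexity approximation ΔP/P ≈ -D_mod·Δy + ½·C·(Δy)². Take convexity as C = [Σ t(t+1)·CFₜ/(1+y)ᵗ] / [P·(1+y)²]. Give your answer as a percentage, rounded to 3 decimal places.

+4.503%

With y = 0.0965:
  t   CF        PV=CF/(1+0.0965)^t    t·PV        t(t+1)·PV
  1     1,000.00       911.9927       911.9927       1,823.9854
  2     1,000.00       831.7307     1,663.4614       4,990.3842
  3    11,000.00     8,343.8556    25,031.5667     100,126.2666
  Σ                 10,087.5790    27,607.0208     106,940.6362
P = 10,087.5790; D_Mac = 2.73673 yrs; D_mod = 2.49588 yrs; C = 8.81736.
Duration effect: -2.49588 × (-0.0175) = +0.043678
Convexity effect: 0.5 × 8.81736 × (-0.0175)² = +0.0013502
ΔP/P ≈ +0.043678 + 0.0013502 = +0.045028 = +4.5028%.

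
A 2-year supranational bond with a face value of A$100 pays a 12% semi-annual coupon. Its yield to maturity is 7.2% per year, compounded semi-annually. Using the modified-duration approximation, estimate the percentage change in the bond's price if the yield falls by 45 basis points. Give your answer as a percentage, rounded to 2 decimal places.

+0.80%

Periodic yield y = 0.036. Modified duration first:
  t   CF        PV=CF/(1+0.036)^t    t·PV
  1         6.00         5.7915         5.7915
  2         6.00         5.5903        11.1805
  3         6.00         5.3960        16.1880
  4       106.00        92.0167       368.0670
  Σ                    108.7945       401.2270
P = 108.7945; D_Mac = 3.68793 half-year periods = 1.84397 yrs; D_mod = 1.84397/(1+0.036) = 1.77989 yrs.
ΔP/P ≈ -D_mod · Δy = -1.77989 × (-0.0045) = +0.008010 = +0.8010%.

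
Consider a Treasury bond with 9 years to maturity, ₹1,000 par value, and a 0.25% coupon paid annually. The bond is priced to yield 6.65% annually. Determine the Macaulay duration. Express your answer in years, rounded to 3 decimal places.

8.873 years

Periodic yield y = 0.0665. Discount each cash flow and weight by its year:
  t   CF        PV=CF/(1+0.0665)^t    t·PV
  1         2.50         2.3441         2.3441
  2         2.50         2.1980         4.3959
  3         2.50         2.0609         6.1827
  4         2.50         1.9324         7.7296
  5         2.50         1.8119         9.0595
  6         2.50         1.6989        10.1936
  7         2.50         1.5930        11.1510
  8         2.50         1.4937        11.9493
  9     1,002.50       561.6123     5,054.5111
  Σ                    576.7452     5,117.5168
Price P = Σ PV = 576.7452.
Macaulay duration = Σ(t·PV) / P = 5,117.5168 / 576.7452 = 8.87310 years.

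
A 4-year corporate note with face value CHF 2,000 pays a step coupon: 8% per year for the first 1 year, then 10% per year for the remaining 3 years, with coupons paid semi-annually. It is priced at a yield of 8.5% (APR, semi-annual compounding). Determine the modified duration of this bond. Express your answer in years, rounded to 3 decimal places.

3.318 years

Periodic yield y = 0.0425. First find Macaulay duration:
  t   CF        PV=CF/(1+0.0425)^t    t·PV
  1        80.00        76.7386        76.7386
  2        80.00        73.6102       147.2204
  3       100.00        88.2616       264.7848
  4       100.00        84.6634       338.6536
  5       100.00        81.2119       406.0595
  6       100.00        77.9011       467.4066
  7       100.00        74.7253       523.0770
  8     2,100.00     1,505.2575    12,042.0596
  Σ                  2,062.3695    14,266.0001
P = 2,062.3695; Macaulay duration = 14,266.0001 / 2,062.3695 = 6.91729 half-year periods = 3.45864 years.
Modified duration = D_Mac / (1 + y) = 3.45864 / 1.0425 = 3.31764 years.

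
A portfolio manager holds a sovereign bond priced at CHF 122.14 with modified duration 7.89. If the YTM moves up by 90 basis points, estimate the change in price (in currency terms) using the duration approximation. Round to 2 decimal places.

Duration approximation: ΔP/P ≈ -D_mod · Δy = -7.89 × (+0.009) = -0.071010.
ΔP ≈ 122.14 × (-0.071010) = -8.6731614.

-CHF 8.67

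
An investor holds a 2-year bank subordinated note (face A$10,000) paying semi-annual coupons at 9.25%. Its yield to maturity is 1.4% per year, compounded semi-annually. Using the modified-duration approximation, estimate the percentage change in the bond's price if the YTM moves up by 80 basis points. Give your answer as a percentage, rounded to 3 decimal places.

-1.494%

Periodic yield y = 0.007. Modified duration first:
  t   CF        PV=CF/(1+0.007)^t    t·PV
  1       462.50       459.2850       459.2850
  2       462.50       456.0924       912.1847
  3       462.50       452.9219     1,358.7657
  4    10,462.50    10,174.6057    40,698.4229
  Σ                 11,542.9050    43,428.6583
P = 11,542.9050; D_Mac = 3.76237 half-year periods = 1.88118 yrs; D_mod = 1.88118/(1+0.007) = 1.86811 yrs.
ΔP/P ≈ -D_mod · Δy = -1.86811 × (+0.008) = -0.014945 = -1.4945%.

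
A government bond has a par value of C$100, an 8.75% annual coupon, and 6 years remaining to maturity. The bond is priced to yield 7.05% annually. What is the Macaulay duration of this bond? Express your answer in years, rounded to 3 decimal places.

4.961 years

Periodic yield y = 0.0705. Discount each cash flow and weight by its year:
  t   CF        PV=CF/(1+0.0705)^t    t·PV
  1         8.75         8.1738         8.1738
  2         8.75         7.6355        15.2709
  3         8.75         7.1326        21.3978
  4         8.75         6.6629        26.6515
  5         8.75         6.2241        31.1204
  6       108.75        72.2619       433.5713
  Σ                    108.0906       536.1856
Price P = Σ PV = 108.0906.
Macaulay duration = Σ(t·PV) / P = 536.1856 / 108.0906 = 4.96052 years.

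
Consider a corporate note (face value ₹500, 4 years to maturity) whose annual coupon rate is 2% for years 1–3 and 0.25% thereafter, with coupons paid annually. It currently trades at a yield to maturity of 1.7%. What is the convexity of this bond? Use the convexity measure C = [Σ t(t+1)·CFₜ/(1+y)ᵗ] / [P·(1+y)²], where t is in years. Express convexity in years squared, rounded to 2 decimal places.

With y = 0.017:
  t   CF        PV=CF/(1+0.017)^t    t·PV        t(t+1)·PV
  1        10.00         9.8328         9.8328          19.6657
  2        10.00         9.6685        19.3370          58.0109
  3        10.00         9.5069        28.5206         114.0823
  4       501.25       468.5658     1,874.2631       9,371.3157
  Σ                    497.5740     1,931.9535       9,563.0746
P = 497.5740.
Convexity = Σ t(t+1)·PV / [P·(1+y)²] = 9,563.0746 / (497.5740 × 1.034289) = 18.58224.

18.58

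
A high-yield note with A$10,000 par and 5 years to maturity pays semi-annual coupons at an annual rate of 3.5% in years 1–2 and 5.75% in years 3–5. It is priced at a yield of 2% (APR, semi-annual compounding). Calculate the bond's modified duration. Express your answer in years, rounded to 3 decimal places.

Periodic yield y = 0.01. First find Macaulay duration:
  t   CF        PV=CF/(1+0.01)^t    t·PV
  1       175.00       173.2673       173.2673
  2       175.00       171.5518       343.1036
  3       175.00       169.8533       509.5598
  4       175.00       168.1716       672.6862
  5       287.50       273.5464     1,367.7319
  6       287.50       270.8380     1,625.0280
  7       287.50       268.1564     1,877.0951
  8       287.50       265.5014     2,124.0114
  9       287.50       262.8727     2,365.8543
  10   10,287.50     9,313.1395    93,131.3955
  Σ                 11,336.8985   104,189.7332
P = 11,336.8985; Macaulay duration = 104,189.7332 / 11,336.8985 = 9.19032 half-year periods = 4.59516 years.
Modified duration = D_Mac / (1 + y) = 4.59516 / 1.01 = 4.54966 years.

4.550 years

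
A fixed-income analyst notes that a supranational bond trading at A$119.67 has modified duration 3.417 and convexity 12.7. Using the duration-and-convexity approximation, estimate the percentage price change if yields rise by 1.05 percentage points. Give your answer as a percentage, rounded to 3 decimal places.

Duration effect: -D_mod·Δy = -3.417 × (+0.0105) = -0.0358785
Convexity effect: ½·C·(Δy)² = 0.5 × 12.7 × (0.0105)² = +0.0007000875
ΔP/P ≈ -0.0358785 + 0.0007000875 = -0.0351784125
= -3.51784125%.

-3.518%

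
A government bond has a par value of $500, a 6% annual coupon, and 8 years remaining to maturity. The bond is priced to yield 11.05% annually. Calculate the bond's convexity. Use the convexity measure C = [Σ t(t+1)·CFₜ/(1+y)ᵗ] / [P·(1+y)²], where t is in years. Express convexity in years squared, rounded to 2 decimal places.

42.41

With y = 0.1105:
  t   CF        PV=CF/(1+0.1105)^t    t·PV        t(t+1)·PV
  1        30.00        27.0149        27.0149          54.0297
  2        30.00        24.3268        48.6535         145.9605
  3        30.00        21.9061        65.7184         262.8735
  4        30.00        19.7264        78.9054         394.5272
  5        30.00        17.7635        88.8175         532.9049
  6        30.00        15.9959        95.9757         671.8297
  7        30.00        14.4043       100.8299         806.6392
  8       530.00       229.1540     1,833.2317      16,499.0851
  Σ                    370.2918     2,339.1469      19,367.8499
P = 370.2918.
Convexity = Σ t(t+1)·PV / [P·(1+y)²] = 19,367.8499 / (370.2918 × 1.233210) = 42.41312.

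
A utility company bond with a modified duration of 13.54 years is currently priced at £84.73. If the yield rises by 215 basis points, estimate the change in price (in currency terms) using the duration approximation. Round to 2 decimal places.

Duration approximation: ΔP/P ≈ -D_mod · Δy = -13.54 × (+0.0215) = -0.291110.
ΔP ≈ 84.73 × (-0.291110) = -24.6657503.

-£24.67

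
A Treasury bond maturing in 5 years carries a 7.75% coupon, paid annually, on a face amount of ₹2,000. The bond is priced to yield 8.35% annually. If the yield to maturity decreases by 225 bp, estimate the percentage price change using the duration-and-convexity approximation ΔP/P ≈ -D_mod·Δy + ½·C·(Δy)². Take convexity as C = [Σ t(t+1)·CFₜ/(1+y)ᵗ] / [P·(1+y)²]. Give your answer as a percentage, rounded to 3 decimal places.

+9.505%

With y = 0.0835:
  t   CF        PV=CF/(1+0.0835)^t    t·PV        t(t+1)·PV
  1       155.00       143.0549       143.0549         286.1098
  2       155.00       132.0304       264.0608         792.1823
  3       155.00       121.8554       365.5663       1,462.2654
  4       155.00       112.4646       449.8586       2,249.2930
  5     2,155.00     1,443.1208     7,215.6042      43,293.6250
  Σ                  1,952.5262     8,438.1448      48,083.4755
P = 1,952.5262; D_Mac = 4.32166 yrs; D_mod = 3.98861 yrs; C = 20.97689.
Duration effect: -3.98861 × (-0.0225) = +0.089744
Convexity effect: 0.5 × 20.97689 × (-0.0225)² = +0.0053098
ΔP/P ≈ +0.089744 + 0.0053098 = +0.095053 = +9.5053%.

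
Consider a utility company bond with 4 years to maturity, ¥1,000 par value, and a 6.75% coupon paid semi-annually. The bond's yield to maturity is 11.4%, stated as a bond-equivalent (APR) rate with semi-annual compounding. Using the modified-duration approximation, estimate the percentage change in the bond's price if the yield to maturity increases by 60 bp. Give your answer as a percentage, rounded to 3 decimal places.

-2.003%

Periodic yield y = 0.057. Modified duration first:
  t   CF        PV=CF/(1+0.057)^t    t·PV
  1        33.75        31.9300        31.9300
  2        33.75        30.2081        60.4163
  3        33.75        28.5791        85.7374
  4        33.75        27.0380       108.1518
  5        33.75        25.5799       127.8995
  6        33.75        24.2005       145.2028
  7        33.75        22.8954       160.2680
  8     1,033.75       663.4613     5,307.6908
  Σ                    853.8923     6,027.2965
P = 853.8923; D_Mac = 7.05861 half-year periods = 3.52931 yrs; D_mod = 3.52931/(1+0.057) = 3.33898 yrs.
ΔP/P ≈ -D_mod · Δy = -3.33898 × (+0.006) = -0.020034 = -2.0034%.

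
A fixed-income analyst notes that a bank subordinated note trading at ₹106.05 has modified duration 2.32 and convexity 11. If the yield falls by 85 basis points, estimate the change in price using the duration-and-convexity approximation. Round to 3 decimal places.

Duration effect: -D_mod·Δy = -2.32 × (-0.0085) = +0.019720
Convexity effect: ½·C·(Δy)² = 0.5 × 11 × (-0.0085)² = +0.000397375
ΔP/P ≈ +0.019720 + 0.000397375 = +0.020117375
ΔP ≈ 106.05 × (+0.020117375) = +2.13344761875.

+₹2.133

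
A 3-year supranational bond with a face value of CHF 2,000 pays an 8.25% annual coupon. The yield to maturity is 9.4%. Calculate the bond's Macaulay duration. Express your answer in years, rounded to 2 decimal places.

2.77 years

Periodic yield y = 0.094. Discount each cash flow and weight by its year:
  t   CF        PV=CF/(1+0.094)^t    t·PV
  1       165.00       150.8227       150.8227
  2       165.00       137.8635       275.7270
  3     2,165.00     1,653.5066     4,960.5198
  Σ                  1,942.1928     5,387.0695
Price P = Σ PV = 1,942.1928.
Macaulay duration = Σ(t·PV) / P = 5,387.0695 / 1,942.1928 = 2.77370 years.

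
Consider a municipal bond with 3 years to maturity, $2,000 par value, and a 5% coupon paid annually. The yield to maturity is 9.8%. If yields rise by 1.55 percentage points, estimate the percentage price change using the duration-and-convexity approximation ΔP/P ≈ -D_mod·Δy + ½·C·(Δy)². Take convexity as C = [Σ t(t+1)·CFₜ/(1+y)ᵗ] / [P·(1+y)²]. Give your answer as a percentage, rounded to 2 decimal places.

With y = 0.098:
  t   CF        PV=CF/(1+0.098)^t    t·PV        t(t+1)·PV
  1       100.00        91.0747        91.0747         182.1494
  2       100.00        82.9460       165.8920         497.6759
  3     2,100.00     1,586.3984     4,759.1953      19,036.7813
  Σ                  1,760.4191     5,016.1620      19,716.6065
P = 1,760.4191; D_Mac = 2.84941 yrs; D_mod = 2.59509 yrs; C = 9.28991.
Duration effect: -2.59509 × (+0.0155) = -0.040224
Convexity effect: 0.5 × 9.28991 × (0.0155)² = +0.0011160
ΔP/P ≈ -0.040224 + 0.0011160 = -0.039108 = -3.9108%.

-3.91%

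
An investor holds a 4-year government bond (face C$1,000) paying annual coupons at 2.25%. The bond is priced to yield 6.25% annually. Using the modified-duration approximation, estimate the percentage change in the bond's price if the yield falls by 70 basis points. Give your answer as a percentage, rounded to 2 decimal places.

Periodic yield y = 0.0625. Modified duration first:
  t   CF        PV=CF/(1+0.0625)^t    t·PV
  1        22.50        21.1765        21.1765
  2        22.50        19.9308        39.8616
  3        22.50        18.7584        56.2752
  4     1,022.50       802.3199     3,209.2796
  Σ                    862.1856     3,326.5928
P = 862.1856; D_Mac = 3.85833 yrs; D_mod = 3.85833/(1+0.0625) = 3.63137 yrs.
ΔP/P ≈ -D_mod · Δy = -3.63137 × (-0.007) = +0.025420 = +2.5420%.

+2.54%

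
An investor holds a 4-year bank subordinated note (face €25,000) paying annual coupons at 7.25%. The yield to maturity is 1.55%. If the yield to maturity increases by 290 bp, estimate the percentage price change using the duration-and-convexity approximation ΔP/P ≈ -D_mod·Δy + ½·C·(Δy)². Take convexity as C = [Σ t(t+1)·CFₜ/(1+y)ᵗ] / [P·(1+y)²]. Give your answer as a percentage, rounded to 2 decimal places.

-9.71%

With y = 0.0155:
  t   CF        PV=CF/(1+0.0155)^t    t·PV        t(t+1)·PV
  1     1,812.50     1,784.8351     1,784.8351       3,569.6701
  2     1,812.50     1,757.5924     3,515.1847      10,545.5542
  3     1,812.50     1,730.7655     5,192.2965      20,769.1861
  4    26,812.50    25,212.5980   100,850.3918     504,251.9591
  Σ                 30,485.7909   111,342.7082     539,136.3696
P = 30,485.7909; D_Mac = 3.65228 yrs; D_mod = 3.59654 yrs; C = 17.14910.
Duration effect: -3.59654 × (+0.029) = -0.104300
Convexity effect: 0.5 × 17.14910 × (0.029)² = +0.0072112
ΔP/P ≈ -0.104300 + 0.0072112 = -0.097088 = -9.7088%.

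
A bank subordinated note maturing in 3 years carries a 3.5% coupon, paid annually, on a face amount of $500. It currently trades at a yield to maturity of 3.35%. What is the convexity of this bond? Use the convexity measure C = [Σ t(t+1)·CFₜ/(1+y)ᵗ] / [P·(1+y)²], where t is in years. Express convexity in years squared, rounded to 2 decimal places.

10.74

With y = 0.0335:
  t   CF        PV=CF/(1+0.0335)^t    t·PV        t(t+1)·PV
  1        17.50        16.9328        16.9328          33.8655
  2        17.50        16.3839        32.7678          98.3034
  3       517.50       468.7906     1,406.3719       5,625.4874
  Σ                    502.1073     1,456.0724       5,757.6563
P = 502.1073.
Convexity = Σ t(t+1)·PV / [P·(1+y)²] = 5,757.6563 / (502.1073 × 1.068122) = 10.73565.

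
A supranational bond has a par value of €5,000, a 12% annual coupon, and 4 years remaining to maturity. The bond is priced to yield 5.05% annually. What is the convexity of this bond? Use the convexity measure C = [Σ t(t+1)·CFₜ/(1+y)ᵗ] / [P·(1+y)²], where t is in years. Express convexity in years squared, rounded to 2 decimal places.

14.92

With y = 0.0505:
  t   CF        PV=CF/(1+0.0505)^t    t·PV        t(t+1)·PV
  1       600.00       571.1566       571.1566       1,142.3132
  2       600.00       543.6998     1,087.3995       3,262.1985
  3       600.00       517.5628     1,552.6885       6,210.7540
  4     5,600.00     4,598.3688    18,393.4752      91,967.3761
  Σ                  6,230.7880    21,604.7198     102,582.6417
P = 6,230.7880.
Convexity = Σ t(t+1)·PV / [P·(1+y)²] = 102,582.6417 / (6,230.7880 × 1.103550) = 14.91897.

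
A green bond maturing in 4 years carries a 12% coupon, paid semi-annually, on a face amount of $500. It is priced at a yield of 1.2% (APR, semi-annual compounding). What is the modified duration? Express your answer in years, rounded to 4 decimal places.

3.3988 years

Periodic yield y = 0.006. First find Macaulay duration:
  t   CF        PV=CF/(1+0.006)^t    t·PV
  1        30.00        29.8211        29.8211
  2        30.00        29.6432        59.2864
  3        30.00        29.4664        88.3992
  4        30.00        29.2907       117.1627
  5        30.00        29.1160       145.5799
  6        30.00        28.9423       173.6539
  7        30.00        28.7697       201.3879
  8       530.00       505.2334     4,041.8669
  Σ                    710.2827     4,857.1581
P = 710.2827; Macaulay duration = 4,857.1581 / 710.2827 = 6.83834 half-year periods = 3.41917 years.
Modified duration = D_Mac / (1 + y) = 3.41917 / 1.006 = 3.39878 years.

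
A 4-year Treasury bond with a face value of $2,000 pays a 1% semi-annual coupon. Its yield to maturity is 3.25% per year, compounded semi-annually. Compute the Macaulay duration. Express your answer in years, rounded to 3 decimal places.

3.927 years

Periodic yield y = 0.01625. Discount each cash flow and weight by its period:
  t   CF        PV=CF/(1+0.01625)^t    t·PV
  1        10.00         9.8401         9.8401
  2        10.00         9.6828        19.3655
  3        10.00         9.5279        28.5838
  4        10.00         9.3756        37.5023
  5        10.00         9.2257        46.1283
  6        10.00         9.0781        54.4688
  7        10.00         8.9330        62.5308
  8     2,010.00     1,766.8171    14,134.5366
  Σ                  1,832.4802    14,392.9562
Price P = Σ PV = 1,832.4802.
Macaulay duration = Σ(t·PV) / P = 14,392.9562 / 1,832.4802 = 7.85436 half-year periods.
In years: 7.85436 / 2 = 3.92718 years.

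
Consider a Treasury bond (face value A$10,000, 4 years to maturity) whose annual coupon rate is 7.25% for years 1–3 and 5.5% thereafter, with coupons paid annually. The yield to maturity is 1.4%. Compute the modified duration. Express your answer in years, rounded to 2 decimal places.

Periodic yield y = 0.014. First find Macaulay duration:
  t   CF        PV=CF/(1+0.014)^t    t·PV
  1       725.00       714.9901       714.9901
  2       725.00       705.1185     1,410.2370
  3       725.00       695.3831     2,086.1493
  4    10,550.00     9,979.3129    39,917.2516
  Σ                 12,094.8046    44,128.6280
P = 12,094.8046; Macaulay duration = 44,128.6280 / 12,094.8046 = 3.64856 years.
Modified duration = D_Mac / (1 + y) = 3.64856 / 1.014 = 3.59819 years.

3.60 years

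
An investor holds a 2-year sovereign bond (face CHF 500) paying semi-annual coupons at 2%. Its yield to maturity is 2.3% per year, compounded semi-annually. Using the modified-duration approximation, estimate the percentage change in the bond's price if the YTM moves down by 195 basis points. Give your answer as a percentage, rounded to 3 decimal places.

Periodic yield y = 0.0115. Modified duration first:
  t   CF        PV=CF/(1+0.0115)^t    t·PV
  1         5.00         4.9432         4.9432
  2         5.00         4.8870         9.7739
  3         5.00         4.8314        14.4942
  4       505.00       482.4228     1,929.6912
  Σ                    497.0843     1,958.9025
P = 497.0843; D_Mac = 3.94079 half-year periods = 1.97039 yrs; D_mod = 1.97039/(1+0.0115) = 1.94799 yrs.
ΔP/P ≈ -D_mod · Δy = -1.94799 × (-0.0195) = +0.037986 = +3.7986%.

+3.799%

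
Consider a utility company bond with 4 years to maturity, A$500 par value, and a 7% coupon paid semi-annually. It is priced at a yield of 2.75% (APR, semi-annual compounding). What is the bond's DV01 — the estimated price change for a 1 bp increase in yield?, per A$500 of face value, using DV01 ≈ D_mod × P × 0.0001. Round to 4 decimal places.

Periodic yield y = 0.01375.
  t   CF        PV=CF/(1+0.01375)^t    t·PV
  1        17.50        17.2626        17.2626
  2        17.50        17.0285        34.0570
  3        17.50        16.7975        50.3926
  4        17.50        16.5697        66.2788
  5        17.50        16.3450        81.7248
  6        17.50        16.1233        96.7396
  7        17.50        15.9046       111.3320
  8       517.50       463.9417     3,711.5337
  Σ                    579.9729     4,169.3210
P = 579.9729; D_Mac = 7.18882 half-year periods = 3.59441 yrs; D_mod = 3.54566 yrs.
DV01 ≈ 3.54566 × 579.9729 × 0.0001 = 0.205639.

A$0.2056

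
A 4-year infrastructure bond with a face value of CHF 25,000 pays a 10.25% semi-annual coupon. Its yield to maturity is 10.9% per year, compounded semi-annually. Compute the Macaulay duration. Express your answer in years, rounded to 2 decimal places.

3.37 years

Periodic yield y = 0.0545. Discount each cash flow and weight by its period:
  t   CF        PV=CF/(1+0.0545)^t    t·PV
  1     1,281.25     1,215.0308     1,215.0308
  2     1,281.25     1,152.2341     2,304.4681
  3     1,281.25     1,092.6828     3,278.0485
  4     1,281.25     1,036.2094     4,144.8377
  5     1,281.25       982.6548     4,913.2738
  6     1,281.25       931.8679     5,591.2077
  7     1,281.25       883.7060     6,185.9418
  8    26,281.25    17,189.8998   137,519.1983
  Σ                 24,484.2856   165,152.0068
Price P = Σ PV = 24,484.2856.
Macaulay duration = Σ(t·PV) / P = 165,152.0068 / 24,484.2856 = 6.74522 half-year periods.
In years: 6.74522 / 2 = 3.37261 years.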